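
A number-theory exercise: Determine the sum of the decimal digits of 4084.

4+0+8+4 = 16

16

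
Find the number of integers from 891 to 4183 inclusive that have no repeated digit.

1692

The integers in [891, 4183] that have no repeated digit: 891, 892, 893, 894, 895, 896, …, 4182, 4183.
1692 qualify.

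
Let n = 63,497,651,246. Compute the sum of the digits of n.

6+3+4+9+7+6+5+1+2+4+6 = 53

53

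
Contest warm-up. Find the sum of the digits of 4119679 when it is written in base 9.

31

4119679 in base 9 is 7668121.
Digit sum: 7+6+6+8+1+2+1 = 31.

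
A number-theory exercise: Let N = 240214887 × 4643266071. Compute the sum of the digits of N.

90

240214887 × 4643266071 = 1115381634556198977
Sum of its 19 digits: 90.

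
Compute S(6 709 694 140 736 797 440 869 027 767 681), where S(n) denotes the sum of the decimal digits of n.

6+7+0+9+6+9+4+1+4+0+7+3+6+7+9+7+4+4+0+8+6+9+0+2+7+7+6+7+6+8+1 = 160

160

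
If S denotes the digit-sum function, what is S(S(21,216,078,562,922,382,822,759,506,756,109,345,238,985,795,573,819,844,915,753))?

First digit sum: 285.
2+8+5 = 15.

15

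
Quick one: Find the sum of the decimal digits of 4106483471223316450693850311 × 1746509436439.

4106483471223316450693850311 × 1746509436439 = 7172012133072302888217874237187634882529
Sum of its 40 digits: 169.

169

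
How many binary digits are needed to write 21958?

21958 in base 2 is 101010111000110, which has 15 digits.

15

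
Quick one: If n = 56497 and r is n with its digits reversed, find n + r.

Reverse of 56497 is 79465.
56497 + 79465 = 135962

135962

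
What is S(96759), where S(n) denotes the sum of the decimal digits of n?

36

9+6+7+5+9 = 36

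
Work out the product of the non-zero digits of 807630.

1008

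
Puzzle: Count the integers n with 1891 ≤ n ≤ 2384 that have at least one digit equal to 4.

95

The integers in [1891, 2384] that have at least one digit equal to 4: 1894, 1904, 1914, 1924, 1934, 1940, …, 2374, 2384.
95 qualify.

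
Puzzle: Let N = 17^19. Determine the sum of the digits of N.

17^19 = 239072435685151324847153
Sum of its 24 digits: 98.

98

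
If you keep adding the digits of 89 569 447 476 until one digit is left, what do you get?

6

8+9+5+6+9+4+4+7+4+7+6 = 69
6+9 = 15
1+5 = 6
(Equivalently, 89 569 447 476 mod 9 = 6.)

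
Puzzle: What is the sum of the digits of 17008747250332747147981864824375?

144

1+7+0+0+8+7+4+7+2+5+0+3+3+2+7+4+7+1+4+7+9+8+1+8+6+4+8+2+4+3+7+5 = 144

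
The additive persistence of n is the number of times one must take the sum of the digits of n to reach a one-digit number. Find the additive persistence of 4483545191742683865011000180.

2

4483545191742683865011000180 → 104 → 5 (2 steps)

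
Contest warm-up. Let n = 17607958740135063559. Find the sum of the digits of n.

1+7+6+0+7+9+5+8+7+4+0+1+3+5+0+6+3+5+5+9 = 91

91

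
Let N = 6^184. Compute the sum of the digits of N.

6^184 = 151296914269081685901957184097571302596718090703718896314018460612892566581646735062081091813502365411336573225931623528175304412792470630301696
Sum of its 144 digits: 603.

603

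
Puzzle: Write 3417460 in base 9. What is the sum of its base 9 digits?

3417460 in base 9 is 6377777.
Digit sum: 6+3+7+7+7+7+7 = 44.

44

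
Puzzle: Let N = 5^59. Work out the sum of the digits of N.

5^59 = 173472347597680709441192448139190673828125
Sum of its 42 digits: 191.

191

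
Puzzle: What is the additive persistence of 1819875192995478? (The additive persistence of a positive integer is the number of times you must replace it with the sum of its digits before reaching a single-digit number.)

3

1819875192995478 → 93 → 12 → 3 (3 steps)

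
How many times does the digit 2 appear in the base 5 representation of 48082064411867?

5

48082064411867 in base 5 is 22300234031442134432.
The digit 2 appears 5 times.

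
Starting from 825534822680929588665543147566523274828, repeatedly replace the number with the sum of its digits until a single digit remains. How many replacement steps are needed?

3

825534822680929588665543147566523274828 → 193 → 13 → 4 (3 steps)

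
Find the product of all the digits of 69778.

21168

6×9×7×7×8 = 21168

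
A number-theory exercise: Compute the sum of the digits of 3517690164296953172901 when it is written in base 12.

3517690164296953172901 in base 12 is B01654094909555B1A59.
Digit sum: 11+0+1+6+5+4+0+9+4+9+0+9+5+5+5+11+1+10+5+9 = 109.

109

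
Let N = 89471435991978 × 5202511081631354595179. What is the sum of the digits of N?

89471435991978 × 5202511081631354595179 = 465476137237735974359017080481474062
Sum of its 36 digits: 159.

159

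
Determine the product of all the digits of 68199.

3888

6×8×1×9×9 = 3888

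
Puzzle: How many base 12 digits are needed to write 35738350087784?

13

35738350087784 in base 12 is 40123B9174088, which has 13 digits.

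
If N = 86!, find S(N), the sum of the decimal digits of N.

86! = 24227095383672732381765523203441259715284870552429381750838764496720162249742450276789464634901319465571660595200000000000000000000
Sum of its 131 digits: 495.

495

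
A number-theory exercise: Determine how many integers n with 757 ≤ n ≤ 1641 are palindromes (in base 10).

The integers in [757, 1641] that are palindromes (in base 10): 757, 767, 777, 787, 797, 808, …, 1441, 1551.
31 qualify.

31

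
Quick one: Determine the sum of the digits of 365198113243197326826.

90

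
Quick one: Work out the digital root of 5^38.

The digital root of n equals n mod 9 (or 9 when 9 | n), so we need 5^38 mod 9.
5^38 ≡ 7 (mod 9), so the digital root is 7.

7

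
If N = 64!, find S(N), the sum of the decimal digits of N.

324

64! = 126886932185884164103433389335161480802865516174545192198801894375214704230400000000000000
Sum of its 90 digits: 324.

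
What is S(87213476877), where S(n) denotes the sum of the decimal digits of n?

8+7+2+1+3+4+7+6+8+7+7 = 60

60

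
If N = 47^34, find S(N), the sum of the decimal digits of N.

223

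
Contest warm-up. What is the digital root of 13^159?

The digital root of n equals n mod 9 (or 9 when 9 | n), so we need 13^159 mod 9.
13^159 ≡ 1 (mod 9), so the digital root is 1.

1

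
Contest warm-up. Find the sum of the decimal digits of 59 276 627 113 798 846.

5+9+2+7+6+6+2+7+1+1+3+7+9+8+8+4+6 = 91

91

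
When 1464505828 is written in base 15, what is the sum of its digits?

72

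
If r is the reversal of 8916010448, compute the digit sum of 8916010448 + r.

Reversal of 8916010448 is 8440106198; 8916010448 + 8440106198 = 17356116646.
Digit sum of 17356116646: 1+7+3+5+6+1+1+6+6+4+6 = 46.

46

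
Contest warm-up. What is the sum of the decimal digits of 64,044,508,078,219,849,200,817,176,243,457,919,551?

166

6+4+0+4+4+5+0+8+0+7+8+2+1+9+8+4+9+2+0+0+8+1+7+1+7+6+2+4+3+4+5+7+9+1+9+5+5+1 = 166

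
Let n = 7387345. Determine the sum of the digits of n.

7+3+8+7+3+4+5 = 37

37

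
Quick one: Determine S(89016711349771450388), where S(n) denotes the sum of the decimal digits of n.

8+9+0+1+6+7+1+1+3+4+9+7+7+1+4+5+0+3+8+8 = 92

92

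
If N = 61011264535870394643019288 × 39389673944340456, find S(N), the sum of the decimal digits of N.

195

61011264535870394643019288 × 39389673944340456 = 2403213816999836988309958321101615646715328
Sum of its 43 digits: 195.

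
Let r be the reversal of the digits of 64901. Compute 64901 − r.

Reverse of 64901 is 10946.
64901 − 10946 = 53955

53955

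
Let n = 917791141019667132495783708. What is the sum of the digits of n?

126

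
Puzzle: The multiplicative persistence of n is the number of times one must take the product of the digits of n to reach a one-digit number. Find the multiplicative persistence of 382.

382 → 48 → 32 → 6 (3 steps)

3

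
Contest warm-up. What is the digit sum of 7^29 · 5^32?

7^29 · 5^32 = 74969272963078220534082665108144283294677734375
Sum of its 47 digits: 217.

217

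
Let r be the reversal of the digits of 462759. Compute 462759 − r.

-494505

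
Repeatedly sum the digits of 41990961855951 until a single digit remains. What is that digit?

9

4+1+9+9+0+9+6+1+8+5+5+9+5+1 = 72
7+2 = 9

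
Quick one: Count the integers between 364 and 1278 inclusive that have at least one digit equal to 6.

259

The integers in [364, 1278] that have at least one digit equal to 6: 364, 365, 366, 367, 368, 369, …, 1269, 1276.
259 qualify.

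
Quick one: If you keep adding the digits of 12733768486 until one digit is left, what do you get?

1

1+2+7+3+3+7+6+8+4+8+6 = 55
5+5 = 10
1+0 = 1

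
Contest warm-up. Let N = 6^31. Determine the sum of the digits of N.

99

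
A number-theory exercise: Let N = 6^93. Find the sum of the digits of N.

6^93 = 2333814241469732031952625840042216151324387397379954245052697639351484416
Sum of its 73 digits: 306.

306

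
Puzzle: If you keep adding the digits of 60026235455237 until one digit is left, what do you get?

5

6+0+0+2+6+2+3+5+4+5+5+2+3+7 = 50
5+0 = 5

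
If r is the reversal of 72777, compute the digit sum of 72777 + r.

Reversal of 72777 is 77727; 72777 + 77727 = 150504.
Digit sum of 150504: 1+5+0+5+0+4 = 15.

15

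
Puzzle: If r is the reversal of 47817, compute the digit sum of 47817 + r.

Reversal of 47817 is 71874; 47817 + 71874 = 119691.
Digit sum of 119691: 1+1+9+6+9+1 = 27.

27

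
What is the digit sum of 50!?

50! = 30414093201713378043612608166064768844377641568960512000000000000
Sum of its 65 digits: 216.

216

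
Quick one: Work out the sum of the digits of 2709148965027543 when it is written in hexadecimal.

123

2709148965027543 in base 16 is 99FF4E5B43ED7.
Digit sum: 9+9+15+15+4+14+5+11+4+3+14+13+7 = 123.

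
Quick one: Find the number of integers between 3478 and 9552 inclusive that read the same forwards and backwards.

60

The integers in [3478, 9552] that read the same forwards and backwards: 3553, 3663, 3773, 3883, 3993, 4004, …, 9339, 9449.
60 qualify.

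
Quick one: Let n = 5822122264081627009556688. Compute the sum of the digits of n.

5+8+2+2+1+2+2+2+6+4+0+8+1+6+2+7+0+0+9+5+5+6+6+8+8 = 105

105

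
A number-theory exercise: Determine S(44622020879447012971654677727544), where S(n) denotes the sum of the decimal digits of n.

143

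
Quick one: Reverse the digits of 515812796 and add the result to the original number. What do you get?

Reverse of 515812796 is 697218515.
515812796 + 697218515 = 1213031311

1213031311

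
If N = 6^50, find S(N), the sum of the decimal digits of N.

171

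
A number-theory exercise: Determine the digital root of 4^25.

4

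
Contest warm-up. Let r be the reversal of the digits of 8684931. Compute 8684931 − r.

Reverse of 8684931 is 1394868.
8684931 − 1394868 = 7290063

7290063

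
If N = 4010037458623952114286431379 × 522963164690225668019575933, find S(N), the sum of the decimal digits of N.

4010037458623952114286431379 × 522963164690225668019575933 = 2097101879888331867533961689731600356690915695484401607
Sum of its 55 digits: 261.

261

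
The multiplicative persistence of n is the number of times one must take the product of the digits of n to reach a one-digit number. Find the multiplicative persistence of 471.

3

471 → 28 → 16 → 6 (3 steps)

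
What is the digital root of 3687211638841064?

3+6+8+7+2+1+1+6+3+8+8+4+1+0+6+4 = 68
6+8 = 14
1+4 = 5

5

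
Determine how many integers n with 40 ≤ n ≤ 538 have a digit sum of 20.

The integers in [40, 538] that have a digit sum of 20: 299, 389, 398, 479, 488, 497.
6 qualify.

6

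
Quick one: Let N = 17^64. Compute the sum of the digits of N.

17^64 = 5607005320601059253161325667991103602003892399764752527847859167616581809464321
Sum of its 79 digits: 334.

334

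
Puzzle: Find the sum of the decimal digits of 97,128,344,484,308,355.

78

9+7+1+2+8+3+4+4+4+8+4+3+0+8+3+5+5 = 78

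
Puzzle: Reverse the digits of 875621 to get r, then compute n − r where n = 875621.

749043

Reverse of 875621 is 126578.
875621 − 126578 = 749043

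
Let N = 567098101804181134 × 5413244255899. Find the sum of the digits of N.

127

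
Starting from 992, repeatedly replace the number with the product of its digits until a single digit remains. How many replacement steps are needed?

3

992 → 162 → 12 → 2 (3 steps)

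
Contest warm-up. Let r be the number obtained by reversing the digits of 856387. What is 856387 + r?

Reverse of 856387 is 783658.
856387 + 783658 = 1640045

1640045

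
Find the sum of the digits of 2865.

2+8+6+5 = 21

21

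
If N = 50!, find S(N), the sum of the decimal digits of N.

216

50! = 30414093201713378043612608166064768844377641568960512000000000000
Sum of its 65 digits: 216.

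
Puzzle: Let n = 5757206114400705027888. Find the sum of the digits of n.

5+7+5+7+2+0+6+1+1+4+4+0+0+7+0+5+0+2+7+8+8+8 = 87

87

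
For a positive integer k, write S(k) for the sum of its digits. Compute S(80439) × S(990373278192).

S(80439) = 8+0+4+3+9 = 24.
S(990373278192) = 9+9+0+3+7+3+2+7+8+1+9+2 = 60.
24 · 60 = 1440.

1440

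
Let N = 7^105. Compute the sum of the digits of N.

397

7^105 = 54361846697263307560529495055267343940077014163990039113495978834700158362117849904436807
Sum of its 89 digits: 397.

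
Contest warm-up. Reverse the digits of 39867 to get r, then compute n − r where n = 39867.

Reverse of 39867 is 76893.
39867 − 76893 = -37026

-37026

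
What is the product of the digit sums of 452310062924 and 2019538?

1064

S(452310062924) = 4+5+2+3+1+0+0+6+2+9+2+4 = 38.
S(2019538) = 2+0+1+9+5+3+8 = 28.
38 · 28 = 1064.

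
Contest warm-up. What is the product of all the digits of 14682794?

1×4×6×8×2×7×9×4 = 96768

96768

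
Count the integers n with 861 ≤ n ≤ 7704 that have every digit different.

3511

The integers in [861, 7704] that have every digit different: 861, 862, 863, 864, 865, 867, …, 7695, 7698.
3511 qualify.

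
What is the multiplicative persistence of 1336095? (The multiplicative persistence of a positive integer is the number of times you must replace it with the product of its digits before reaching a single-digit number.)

1

1336095 → 0 (1 step)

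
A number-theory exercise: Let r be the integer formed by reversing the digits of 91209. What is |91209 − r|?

Reverse of 91209 is 90219.
|91209 − 90219| = 990

990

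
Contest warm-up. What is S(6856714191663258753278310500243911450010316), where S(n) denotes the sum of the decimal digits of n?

6+8+5+6+7+1+4+1+9+1+6+6+3+2+5+8+7+5+3+2+7+8+3+1+0+5+0+0+2+4+3+9+1+1+4+5+0+0+1+0+3+1+6 = 159

159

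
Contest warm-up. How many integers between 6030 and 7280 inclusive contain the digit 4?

323

The integers in [6030, 7280] that contain the digit 4: 6034, 6040, 6041, 6042, 6043, 6044, …, 7264, 7274.
323 qualify.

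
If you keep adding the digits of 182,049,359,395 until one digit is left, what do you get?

4

1+8+2+0+4+9+3+5+9+3+9+5 = 58
5+8 = 13
1+3 = 4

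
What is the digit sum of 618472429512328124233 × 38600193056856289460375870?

618472429512328124233 × 38600193056856289460375870 = 23873155179518808950336616670971087256235457710
Sum of its 47 digits: 212.

212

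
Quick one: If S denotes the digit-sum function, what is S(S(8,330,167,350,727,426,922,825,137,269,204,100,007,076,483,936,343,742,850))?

First digit sum: 216.
2+1+6 = 9.

9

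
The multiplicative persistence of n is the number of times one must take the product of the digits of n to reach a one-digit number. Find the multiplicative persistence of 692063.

692063 → 0 (1 step)

1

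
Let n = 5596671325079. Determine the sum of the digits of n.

65

5+5+9+6+6+7+1+3+2+5+0+7+9 = 65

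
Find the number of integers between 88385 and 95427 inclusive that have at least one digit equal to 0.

The integers in [88385, 95427] that have at least one digit equal to 0: 88390, 88400, 88401, 88402, 88403, 88404, …, 95410, 95420.
2639 qualify.

2639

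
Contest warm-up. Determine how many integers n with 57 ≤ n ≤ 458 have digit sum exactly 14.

The integers in [57, 458] that have digit sum exactly 14: 59, 68, 77, 86, 95, 149, …, 446, 455.
31 qualify.

31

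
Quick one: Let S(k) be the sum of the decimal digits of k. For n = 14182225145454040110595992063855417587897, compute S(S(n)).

First digit sum: 176.
1+7+6 = 14.

14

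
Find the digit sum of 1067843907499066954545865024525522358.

1+0+6+7+8+4+3+9+0+7+4+9+9+0+6+6+9+5+4+5+4+5+8+6+5+0+2+4+5+2+5+5+2+2+3+5+8 = 173

173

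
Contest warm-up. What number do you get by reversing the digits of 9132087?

Reversing 9132087 gives 7802319.

7802319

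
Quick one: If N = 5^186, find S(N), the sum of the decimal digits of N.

568

5^186 = 10195788231247694572984834545713355555783069153232760230872869461671442569683572230035775198209169190022294060327112674713134765625
Sum of its 131 digits: 568.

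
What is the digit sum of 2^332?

472

2^332 = 8749002899132047697490008908470485461412677723572849745703082425639811996797503692894052708092215296
Sum of its 100 digits: 472.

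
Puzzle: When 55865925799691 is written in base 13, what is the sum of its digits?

71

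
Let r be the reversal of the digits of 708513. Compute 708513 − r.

392706

Reverse of 708513 is 315807.
708513 − 315807 = 392706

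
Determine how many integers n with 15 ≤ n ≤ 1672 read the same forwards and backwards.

105

The integers in [15, 1672] that read the same forwards and backwards: 22, 33, 44, 55, 66, 77, …, 1551, 1661.
105 qualify.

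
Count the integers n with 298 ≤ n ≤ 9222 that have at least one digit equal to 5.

The integers in [298, 9222] that have at least one digit equal to 5: 305, 315, 325, 335, 345, 350, …, 9205, 9215.
3151 qualify.

3151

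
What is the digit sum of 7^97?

7^97 = 9429960669459935834824045974053110235735286294182581343830598633795018832760723207
Sum of its 82 digits: 376.

376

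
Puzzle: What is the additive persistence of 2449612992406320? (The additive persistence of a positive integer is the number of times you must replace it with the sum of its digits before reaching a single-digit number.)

2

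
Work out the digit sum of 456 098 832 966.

66

4+5+6+0+9+8+8+3+2+9+6+6 = 66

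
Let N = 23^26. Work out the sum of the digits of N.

178

23^26 = 254052654154149545721997685422868689
Sum of its 36 digits: 178.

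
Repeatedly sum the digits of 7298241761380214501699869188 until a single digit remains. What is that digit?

9

7+2+9+8+2+4+1+7+6+1+3+8+0+2+1+4+5+0+1+6+9+9+8+6+9+1+8+8 = 135
1+3+5 = 9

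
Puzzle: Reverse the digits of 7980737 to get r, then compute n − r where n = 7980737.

Reverse of 7980737 is 7370897.
7980737 − 7370897 = 609840

609840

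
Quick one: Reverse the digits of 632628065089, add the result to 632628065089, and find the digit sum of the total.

Reversal of 632628065089 is 980560826236; 632628065089 + 980560826236 = 1613188891325.
Digit sum of 1613188891325: 1+6+1+3+1+8+8+8+9+1+3+2+5 = 56.

56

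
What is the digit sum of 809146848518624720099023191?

8+0+9+1+4+6+8+4+8+5+1+8+6+2+4+7+2+0+0+9+9+0+2+3+1+9+1 = 117

117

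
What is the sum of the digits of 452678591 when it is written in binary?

21

452678591 in base 2 is 11010111110110101001110111111.
Digit sum: 1+1+0+1+0+1+1+1+1+1+0+1+1+0+1+0+1+0+0+1+1+1+0+1+1+1+1+1+1 = 21.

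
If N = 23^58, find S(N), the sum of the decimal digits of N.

373

23^58 = 9554643535043261385597440709559242487174700394361818696238535747654314381717969
Sum of its 79 digits: 373.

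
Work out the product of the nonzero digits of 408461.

4×8×4×6×1 = 768

768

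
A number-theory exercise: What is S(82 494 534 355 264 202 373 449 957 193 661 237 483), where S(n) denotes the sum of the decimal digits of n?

172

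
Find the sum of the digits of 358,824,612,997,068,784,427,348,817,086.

155

3+5+8+8+2+4+6+1+2+9+9+7+0+6+8+7+8+4+4+2+7+3+4+8+8+1+7+0+8+6 = 155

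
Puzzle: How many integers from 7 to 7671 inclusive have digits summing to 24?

The integers in [7, 7671] that have digits summing to 24: 699, 789, 798, 879, 888, 897, …, 7656, 7665.
242 qualify.

242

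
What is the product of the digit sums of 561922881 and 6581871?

S(561922881) = 5+6+1+9+2+2+8+8+1 = 42.
S(6581871) = 6+5+8+1+8+7+1 = 36.
42 · 36 = 1512.

1512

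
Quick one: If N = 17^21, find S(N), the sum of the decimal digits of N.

17^21 = 69091933913008732880827217
Sum of its 26 digits: 116.

116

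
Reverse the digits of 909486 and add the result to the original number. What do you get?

Reverse of 909486 is 684909.
909486 + 684909 = 1594395

1594395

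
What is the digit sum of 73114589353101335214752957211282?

7+3+1+1+4+5+8+9+3+5+3+1+0+1+3+3+5+2+1+4+7+5+2+9+5+7+2+1+1+2+8+2 = 120

120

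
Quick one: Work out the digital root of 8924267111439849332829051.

3

8+9+2+4+2+6+7+1+1+1+4+3+9+8+4+9+3+3+2+8+2+9+0+5+1 = 111
1+1+1 = 3
(Equivalently, 8924267111439849332829051 mod 9 = 3.)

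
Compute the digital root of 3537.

9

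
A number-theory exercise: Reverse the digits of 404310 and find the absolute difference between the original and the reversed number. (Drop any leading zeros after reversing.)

390906

Reverse of 404310 is 13404.
|404310 − 13404| = 390906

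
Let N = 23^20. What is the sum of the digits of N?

115

23^20 = 1716155831334586342923895201
Sum of its 28 digits: 115.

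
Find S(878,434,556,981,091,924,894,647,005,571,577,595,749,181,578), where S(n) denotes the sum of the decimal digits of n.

8+7+8+4+3+4+5+5+6+9+8+1+0+9+1+9+2+4+8+9+4+6+4+7+0+0+5+5+7+1+5+7+7+5+9+5+7+4+9+1+8+1+5+7+8 = 237

237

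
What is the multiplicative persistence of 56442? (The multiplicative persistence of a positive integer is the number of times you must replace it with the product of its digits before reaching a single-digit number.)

2

56442 → 960 → 0 (2 steps)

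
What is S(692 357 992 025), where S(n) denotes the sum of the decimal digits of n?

6+9+2+3+5+7+9+9+2+0+2+5 = 59

59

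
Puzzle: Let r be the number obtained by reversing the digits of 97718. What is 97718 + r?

Reverse of 97718 is 81779.
97718 + 81779 = 179497

179497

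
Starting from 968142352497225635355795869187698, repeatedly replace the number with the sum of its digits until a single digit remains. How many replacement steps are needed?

3

968142352497225635355795869187698 → 179 → 17 → 8 (3 steps)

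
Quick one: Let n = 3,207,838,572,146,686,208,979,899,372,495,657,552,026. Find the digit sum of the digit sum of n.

First digit sum: 205.
2+0+5 = 7.

7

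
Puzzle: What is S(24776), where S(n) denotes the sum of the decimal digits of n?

26

2+4+7+7+6 = 26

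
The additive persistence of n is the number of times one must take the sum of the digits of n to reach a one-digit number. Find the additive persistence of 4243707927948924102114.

4243707927948924102114 → 90 → 9 (2 steps)

2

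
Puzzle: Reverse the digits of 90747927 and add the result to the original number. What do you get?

163722636

Reverse of 90747927 is 72974709.
90747927 + 72974709 = 163722636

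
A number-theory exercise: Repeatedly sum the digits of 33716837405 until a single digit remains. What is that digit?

3+3+7+1+6+8+3+7+4+0+5 = 47
4+7 = 11
1+1 = 2

2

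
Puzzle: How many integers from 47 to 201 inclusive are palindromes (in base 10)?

15

The integers in [47, 201] that are palindromes (in base 10): 55, 66, 77, 88, 99, 101, …, 181, 191.
15 qualify.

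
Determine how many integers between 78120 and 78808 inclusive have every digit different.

The integers in [78120, 78808] that have every digit different: 78120, 78123, 78124, 78125, 78126, 78129, …, 78694, 78695.
246 qualify.

246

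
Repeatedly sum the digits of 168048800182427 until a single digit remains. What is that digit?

5

1+6+8+0+4+8+8+0+0+1+8+2+4+2+7 = 59
5+9 = 14
1+4 = 5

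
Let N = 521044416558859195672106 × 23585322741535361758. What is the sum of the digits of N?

173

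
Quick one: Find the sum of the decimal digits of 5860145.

29

5+8+6+0+1+4+5 = 29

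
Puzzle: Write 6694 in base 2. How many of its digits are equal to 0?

6694 in base 2 is 1101000100110.
The digit 0 appears 7 times.

7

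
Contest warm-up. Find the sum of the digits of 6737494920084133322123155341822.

114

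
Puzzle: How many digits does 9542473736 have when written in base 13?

9

9542473736 in base 13 is B90C86B83, which has 9 digits.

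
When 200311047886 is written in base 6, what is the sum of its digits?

200311047886 in base 6 is 232004400534234.
Digit sum: 2+3+2+0+0+4+4+0+0+5+3+4+2+3+4 = 36.

36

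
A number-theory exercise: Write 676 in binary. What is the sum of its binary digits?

676 in base 2 is 1010100100.
Digit sum: 1+0+1+0+1+0+0+1+0+0 = 4.

4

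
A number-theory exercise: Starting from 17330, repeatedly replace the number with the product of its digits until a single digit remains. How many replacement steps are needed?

17330 → 0 (1 step)

1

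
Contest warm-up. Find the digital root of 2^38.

4

The digital root of n equals n mod 9 (or 9 when 9 | n), so we need 2^38 mod 9.
2^38 ≡ 4 (mod 9), so the digital root is 4.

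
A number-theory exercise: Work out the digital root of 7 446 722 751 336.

7+4+4+6+7+2+2+7+5+1+3+3+6 = 57
5+7 = 12
1+2 = 3

3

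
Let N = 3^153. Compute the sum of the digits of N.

351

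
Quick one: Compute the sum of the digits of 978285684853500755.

95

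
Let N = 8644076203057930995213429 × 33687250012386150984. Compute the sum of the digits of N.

8644076203057930995213429 × 33687250012386150984 = 291195156178530118886780561885616912898364136
Sum of its 45 digits: 216.

216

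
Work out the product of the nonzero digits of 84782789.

8×4×7×8×2×7×8×9 = 1806336

1806336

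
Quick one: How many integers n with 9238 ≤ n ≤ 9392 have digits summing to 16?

The integers in [9238, 9392] that have digits summing to 16: 9241, 9250, 9304, 9313, 9322, 9331, 9340.
7 qualify.

7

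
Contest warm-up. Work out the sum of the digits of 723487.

7+2+3+4+8+7 = 31

31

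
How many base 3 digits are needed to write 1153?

1153 in base 3 is 1120201, which has 7 digits.

7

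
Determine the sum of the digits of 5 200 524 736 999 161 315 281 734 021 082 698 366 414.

163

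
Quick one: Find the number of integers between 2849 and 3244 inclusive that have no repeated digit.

213

The integers in [2849, 3244] that have no repeated digit: 2849, 2850, 2851, 2853, 2854, 2856, …, 3240, 3241.
213 qualify.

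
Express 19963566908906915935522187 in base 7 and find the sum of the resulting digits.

89

19963566908906915935522187 in base 7 is 612542121641513413011343335635.
Digit sum: 6+1+2+5+4+2+1+2+1+6+4+1+5+1+3+4+1+3+0+1+1+3+4+3+3+3+5+6+3+5 = 89.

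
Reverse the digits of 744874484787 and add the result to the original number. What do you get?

1532358963234

Reverse of 744874484787 is 787484478447.
744874484787 + 787484478447 = 1532358963234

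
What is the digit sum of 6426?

6+4+2+6 = 18

18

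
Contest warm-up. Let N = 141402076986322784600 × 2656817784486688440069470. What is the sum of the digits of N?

205

141402076986322784600 × 2656817784486688440069470 = 375679552900618255160737866061669867846162000
Sum of its 45 digits: 205.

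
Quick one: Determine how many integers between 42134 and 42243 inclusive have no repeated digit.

The integers in [42134, 42243] that have no repeated digit: 42135, 42136, 42137, 42138, 42139, 42150, …, 42197, 42198.
35 qualify.

35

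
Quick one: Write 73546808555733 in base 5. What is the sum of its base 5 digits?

53

73546808555733 in base 5 is 34114442330442240413.
Digit sum: 3+4+1+1+4+4+4+2+3+3+0+4+4+2+2+4+0+4+1+3 = 53.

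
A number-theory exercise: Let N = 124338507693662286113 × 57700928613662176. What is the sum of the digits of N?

124338507693662286113 × 57700928613662176 = 7174447356361292819207152769238161888
Sum of its 37 digits: 173.

173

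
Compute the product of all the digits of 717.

49

7×1×7 = 49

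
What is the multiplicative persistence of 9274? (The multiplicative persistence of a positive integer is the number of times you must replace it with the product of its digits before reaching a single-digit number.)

2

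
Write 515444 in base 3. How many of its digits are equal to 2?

5

515444 in base 3 is 222012001112.
The digit 2 appears 5 times.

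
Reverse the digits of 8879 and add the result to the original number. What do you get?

18667

Reverse of 8879 is 9788.
8879 + 9788 = 18667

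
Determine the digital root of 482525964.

4+8+2+5+2+5+9+6+4 = 45
4+5 = 9

9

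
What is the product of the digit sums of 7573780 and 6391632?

1110

S(7573780) = 7+5+7+3+7+8+0 = 37.
S(6391632) = 6+3+9+1+6+3+2 = 30.
37 · 30 = 1110.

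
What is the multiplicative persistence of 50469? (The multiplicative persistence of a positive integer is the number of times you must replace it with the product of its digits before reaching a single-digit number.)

50469 → 0 (1 step)

1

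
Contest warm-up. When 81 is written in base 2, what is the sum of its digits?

81 in base 2 is 1010001.
Digit sum: 1+0+1+0+0+0+1 = 3.

3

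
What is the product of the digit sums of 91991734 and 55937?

1247

S(91991734) = 9+1+9+9+1+7+3+4 = 43.
S(55937) = 5+5+9+3+7 = 29.
43 · 29 = 1247.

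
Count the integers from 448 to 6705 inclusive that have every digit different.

3261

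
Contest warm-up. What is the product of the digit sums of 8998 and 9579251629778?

S(8998) = 8+9+9+8 = 34.
S(9579251629778) = 9+5+7+9+2+5+1+6+2+9+7+7+8 = 77.
34 · 77 = 2618.

2618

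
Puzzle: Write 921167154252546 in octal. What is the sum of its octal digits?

47

921167154252546 in base 8 is 32134576100405402.
Digit sum: 3+2+1+3+4+5+7+6+1+0+0+4+0+5+4+0+2 = 47.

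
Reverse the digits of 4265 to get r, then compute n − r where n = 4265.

-1359

Reverse of 4265 is 5624.
4265 − 5624 = -1359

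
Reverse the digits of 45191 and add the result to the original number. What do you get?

64345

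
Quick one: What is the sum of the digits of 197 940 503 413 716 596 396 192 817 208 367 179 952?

1+9+7+9+4+0+5+0+3+4+1+3+7+1+6+5+9+6+3+9+6+1+9+2+8+1+7+2+0+8+3+6+7+1+7+9+9+5+2 = 185

185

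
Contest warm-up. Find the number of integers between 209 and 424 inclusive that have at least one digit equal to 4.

The integers in [209, 424] that have at least one digit equal to 4: 214, 224, 234, 240, 241, 242, …, 423, 424.
62 qualify.

62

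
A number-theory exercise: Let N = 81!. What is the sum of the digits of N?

486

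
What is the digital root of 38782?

1

3+8+7+8+2 = 28
2+8 = 10
1+0 = 1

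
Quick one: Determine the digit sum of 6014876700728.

56

6+0+1+4+8+7+6+7+0+0+7+2+8 = 56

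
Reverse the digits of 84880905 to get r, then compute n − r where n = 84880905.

33972057

Reverse of 84880905 is 50908848.
84880905 − 50908848 = 33972057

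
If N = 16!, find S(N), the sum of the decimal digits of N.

63

16! = 20922789888000
Sum of its 14 digits: 63.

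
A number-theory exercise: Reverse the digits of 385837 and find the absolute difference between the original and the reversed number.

Reverse of 385837 is 738583.
|385837 − 738583| = 352746

352746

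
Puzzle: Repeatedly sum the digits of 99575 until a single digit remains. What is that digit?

8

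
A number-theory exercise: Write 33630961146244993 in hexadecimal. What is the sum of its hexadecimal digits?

103

33630961146244993 in base 16 is 777B2E5493AF81.
Digit sum: 7+7+7+11+2+14+5+4+9+3+10+15+8+1 = 103.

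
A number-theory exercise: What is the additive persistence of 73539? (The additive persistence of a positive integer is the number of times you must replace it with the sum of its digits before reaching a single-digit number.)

73539 → 27 → 9 (2 steps)

2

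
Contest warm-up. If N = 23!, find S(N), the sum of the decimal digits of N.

23! = 25852016738884976640000
Sum of its 23 digits: 99.

99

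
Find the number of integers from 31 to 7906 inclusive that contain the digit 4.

2876

The integers in [31, 7906] that contain the digit 4: 34, 40, 41, 42, 43, 44, …, 7894, 7904.
2876 qualify.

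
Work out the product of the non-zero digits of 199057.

2835

1×9×9×5×7 = 2835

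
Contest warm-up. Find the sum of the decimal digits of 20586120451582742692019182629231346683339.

2+0+5+8+6+1+2+0+4+5+1+5+8+2+7+4+2+6+9+2+0+1+9+1+8+2+6+2+9+2+3+1+3+4+6+6+8+3+3+3+9 = 168

168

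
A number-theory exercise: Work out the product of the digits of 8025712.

0

8×0×2×5×7×1×2 = 0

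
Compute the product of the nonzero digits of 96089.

3888

9×6×8×9 = 3888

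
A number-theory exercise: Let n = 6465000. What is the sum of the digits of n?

21

6+4+6+5+0+0+0 = 21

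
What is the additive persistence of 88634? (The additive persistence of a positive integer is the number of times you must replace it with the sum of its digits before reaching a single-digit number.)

3

88634 → 29 → 11 → 2 (3 steps)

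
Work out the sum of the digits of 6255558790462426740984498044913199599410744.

6+2+5+5+5+5+8+7+9+0+4+6+2+4+2+6+7+4+0+9+8+4+4+9+8+0+4+4+9+1+3+1+9+9+5+9+9+4+1+0+7+4+4 = 212

212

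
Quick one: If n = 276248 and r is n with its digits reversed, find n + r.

1118920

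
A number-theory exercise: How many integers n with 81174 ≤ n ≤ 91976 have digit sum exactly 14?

The integers in [81174, 91976] that have digit sum exactly 14: 81203, 81212, 81221, 81230, 81302, 81311, …, 91310, 91400.
81 qualify.

81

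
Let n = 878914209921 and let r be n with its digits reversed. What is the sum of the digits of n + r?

66

Reversal of 878914209921 is 129902419878; 878914209921 + 129902419878 = 1008816629799.
Digit sum of 1008816629799: 1+0+0+8+8+1+6+6+2+9+7+9+9 = 66.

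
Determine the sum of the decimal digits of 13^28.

13^28 = 15502932802662396215269535105521
Sum of its 32 digits: 121.

121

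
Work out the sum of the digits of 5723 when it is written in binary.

5723 in base 2 is 1011001011011.
Digit sum: 1+0+1+1+0+0+1+0+1+1+0+1+1 = 8.

8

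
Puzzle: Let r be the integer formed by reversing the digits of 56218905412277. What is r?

77221450981265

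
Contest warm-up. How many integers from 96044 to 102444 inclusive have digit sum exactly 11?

The integers in [96044, 102444] that have digit sum exactly 11: 100019, 100028, 100037, 100046, 100055, 100064, …, 102431, 102440.
153 qualify.

153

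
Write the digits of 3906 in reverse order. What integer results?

Reversing 3906 gives 6093.

6093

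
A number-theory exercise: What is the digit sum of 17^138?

17^138 = 63379841708354184291649315241514160895761784827476047842480706135032921282001556595949971339930092933032593004211965934504387273772851503652146965372526151434059073877409
Sum of its 170 digits: 739.

739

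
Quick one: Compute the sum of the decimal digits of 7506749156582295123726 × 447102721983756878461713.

7506749156582295123726 × 447102721983756878461713 = 3356287981157215327917421732770394715888902638
Sum of its 46 digits: 216.

216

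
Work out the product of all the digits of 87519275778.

8×7×5×1×9×2×7×5×7×7×8 = 69148800

69148800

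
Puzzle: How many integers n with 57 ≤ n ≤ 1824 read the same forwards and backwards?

The integers in [57, 1824] that read the same forwards and backwards: 66, 77, 88, 99, 101, 111, …, 1661, 1771.
102 qualify.

102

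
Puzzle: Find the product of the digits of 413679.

4536

4×1×3×6×7×9 = 4536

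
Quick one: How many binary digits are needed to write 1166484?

1166484 in base 2 is 100011100110010010100, which has 21 digits.

21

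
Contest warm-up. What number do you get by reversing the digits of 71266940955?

55904966217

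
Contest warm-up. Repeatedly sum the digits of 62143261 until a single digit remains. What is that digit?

7

6+2+1+4+3+2+6+1 = 25
2+5 = 7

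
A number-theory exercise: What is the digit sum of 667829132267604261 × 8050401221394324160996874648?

246

667829132267604261 × 8050401221394324160996874648 = 5376292462089833003769896557584659199487675128
Sum of its 46 digits: 246.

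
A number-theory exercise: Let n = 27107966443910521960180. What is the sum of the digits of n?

91

2+7+1+0+7+9+6+6+4+4+3+9+1+0+5+2+1+9+6+0+1+8+0 = 91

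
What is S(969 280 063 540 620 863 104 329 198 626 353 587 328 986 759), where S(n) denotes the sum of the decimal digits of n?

216

9+6+9+2+8+0+0+6+3+5+4+0+6+2+0+8+6+3+1+0+4+3+2+9+1+9+8+6+2+6+3+5+3+5+8+7+3+2+8+9+8+6+7+5+9 = 216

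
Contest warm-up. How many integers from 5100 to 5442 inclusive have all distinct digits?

196

The integers in [5100, 5442] that have all distinct digits: 5102, 5103, 5104, 5106, 5107, 5108, …, 5438, 5439.
196 qualify.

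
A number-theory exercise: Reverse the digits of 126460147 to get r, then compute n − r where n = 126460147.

Reverse of 126460147 is 741064621.
126460147 − 741064621 = -614604474

-614604474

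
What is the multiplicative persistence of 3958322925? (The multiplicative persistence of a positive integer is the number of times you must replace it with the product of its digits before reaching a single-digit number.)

3958322925 → 1166400 → 0 (2 steps)

2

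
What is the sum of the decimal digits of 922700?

9+2+2+7+0+0 = 20

20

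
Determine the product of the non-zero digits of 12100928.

1×2×1×9×2×8 = 288

288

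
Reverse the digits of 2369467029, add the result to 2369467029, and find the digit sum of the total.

Reversal of 2369467029 is 9207649632; 2369467029 + 9207649632 = 11577116661.
Digit sum of 11577116661: 1+1+5+7+7+1+1+6+6+6+1 = 42.

42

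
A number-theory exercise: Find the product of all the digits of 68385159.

259200

6×8×3×8×5×1×5×9 = 259200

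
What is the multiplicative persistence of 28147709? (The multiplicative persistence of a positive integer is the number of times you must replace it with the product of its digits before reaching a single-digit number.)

28147709 → 0 (1 step)

1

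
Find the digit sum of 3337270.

25

3+3+3+7+2+7+0 = 25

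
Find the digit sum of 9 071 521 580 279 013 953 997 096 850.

9+0+7+1+5+2+1+5+8+0+2+7+9+0+1+3+9+5+3+9+9+7+0+9+6+8+5+0 = 130

130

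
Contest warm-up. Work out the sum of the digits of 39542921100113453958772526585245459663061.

173

3+9+5+4+2+9+2+1+1+0+0+1+1+3+4+5+3+9+5+8+7+7+2+5+2+6+5+8+5+2+4+5+4+5+9+6+6+3+0+6+1 = 173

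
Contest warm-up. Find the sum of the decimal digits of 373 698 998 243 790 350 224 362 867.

135

3+7+3+6+9+8+9+9+8+2+4+3+7+9+0+3+5+0+2+2+4+3+6+2+8+6+7 = 135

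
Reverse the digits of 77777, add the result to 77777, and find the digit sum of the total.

25

Reversal of 77777 is 77777; 77777 + 77777 = 155554.
Digit sum of 155554: 1+5+5+5+5+4 = 25.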